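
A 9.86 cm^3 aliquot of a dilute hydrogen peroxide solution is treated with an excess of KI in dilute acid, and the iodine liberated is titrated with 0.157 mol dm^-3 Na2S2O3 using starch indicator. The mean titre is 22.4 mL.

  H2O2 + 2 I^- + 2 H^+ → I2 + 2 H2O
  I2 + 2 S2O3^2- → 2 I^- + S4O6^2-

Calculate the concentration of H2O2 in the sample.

n(S2O3^2-) = 0.0224 × 0.157 = 3.52 × 10^-3 mol
n(I2) = n(S2O3^2-)/2 = 1.76 × 10^-3 mol
n(H2O2) in the aliquot = 1.76 × 10^-3 mol (1:1 ratio)
[H2O2] = 1.76 × 10^-3 / 0.00986 = 0.178 mol/L

0.178 mol/L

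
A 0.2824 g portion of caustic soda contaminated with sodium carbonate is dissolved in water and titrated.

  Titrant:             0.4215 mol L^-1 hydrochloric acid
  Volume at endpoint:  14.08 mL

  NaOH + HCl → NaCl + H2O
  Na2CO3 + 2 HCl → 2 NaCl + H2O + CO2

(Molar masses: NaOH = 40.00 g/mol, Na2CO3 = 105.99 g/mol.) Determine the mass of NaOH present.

0.09884 g

n(HCl) = 0.01408 × 0.4215 = 5.935 × 10^-3 mol
Let x = n(NaOH), y = n(Na2CO3).
Titrant: 1x + 2y = 5.935 × 10^-3;  mass: 40.00x + 105.99y = 0.2824
Solving, x = 2.471 × 10^-3 mol, y = 1.732 × 10^-3 mol
mass of NaOH = 2.471 × 10^-3 × 40.00 = 0.09884 g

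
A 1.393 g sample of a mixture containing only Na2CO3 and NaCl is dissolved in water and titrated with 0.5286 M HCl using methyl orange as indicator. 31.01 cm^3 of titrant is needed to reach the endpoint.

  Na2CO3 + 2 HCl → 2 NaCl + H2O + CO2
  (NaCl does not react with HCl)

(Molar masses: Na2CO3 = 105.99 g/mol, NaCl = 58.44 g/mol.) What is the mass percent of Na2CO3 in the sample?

n(HCl) = 0.03101 × 0.5286 = 0.01639 mol
Let x = n(Na2CO3), y = n(NaCl).
Titrant: 2x = 0.01639;  mass: 105.99x + 58.44y = 1.393
Solving, x = 8.196 × 10^-3 mol, y = 8.972 × 10^-3 mol
mass of Na2CO3 = 8.196 × 10^-3 × 105.99 = 0.8687 g
% Na2CO3 = 0.8687 / 1.393 × 100 = 62.36 %

62.36 %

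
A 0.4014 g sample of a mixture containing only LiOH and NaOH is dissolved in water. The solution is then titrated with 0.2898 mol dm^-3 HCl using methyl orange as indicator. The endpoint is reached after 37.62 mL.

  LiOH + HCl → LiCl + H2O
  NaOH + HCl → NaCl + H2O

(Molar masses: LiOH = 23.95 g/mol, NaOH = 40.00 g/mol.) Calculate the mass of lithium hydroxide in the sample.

0.05177 g

n(HCl) = 0.03762 × 0.2898 = 0.01090 mol
Let x = n(LiOH), y = n(NaOH).
Titrant: 1x + 1y = 0.01090;  mass: 23.95x + 40.00y = 0.4014
Solving, x = 2.161 × 10^-3 mol, y = 8.741 × 10^-3 mol
mass of LiOH = 2.161 × 10^-3 × 23.95 = 0.05177 g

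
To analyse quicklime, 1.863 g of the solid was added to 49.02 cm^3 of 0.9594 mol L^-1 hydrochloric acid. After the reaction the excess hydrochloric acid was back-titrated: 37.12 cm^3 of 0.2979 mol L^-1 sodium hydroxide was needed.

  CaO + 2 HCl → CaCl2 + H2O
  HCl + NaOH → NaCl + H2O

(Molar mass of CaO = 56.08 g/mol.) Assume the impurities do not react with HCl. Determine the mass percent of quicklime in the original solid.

54.14 %

n(HCl) added = 0.04902 × 0.9594 = 0.04703 mol
n(NaOH) used in back-titration = 0.03712 × 0.2979 = 0.01106 mol
n(HCl) left over = 0.01106 mol (1:1 ratio)
n(HCl) consumed by analyte = 0.04703 − 0.01106 = 0.03597 mol
From the 1:2 ratio, n(CaO) = 1/2 × 0.03597 = 0.01799 mol
mass of CaO = 0.01799 × 56.08 = 1.009 g
% CaO = 1.009 / 1.863 × 100 = 54.14 %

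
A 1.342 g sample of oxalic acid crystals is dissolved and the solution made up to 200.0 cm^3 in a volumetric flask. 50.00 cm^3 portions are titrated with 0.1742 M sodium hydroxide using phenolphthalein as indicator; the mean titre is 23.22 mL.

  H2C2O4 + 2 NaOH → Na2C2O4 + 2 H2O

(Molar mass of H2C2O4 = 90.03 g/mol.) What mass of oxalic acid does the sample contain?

n(NaOH) per titration = 0.02322 × 0.1742 = 4.045 × 10^-3 mol
From the 1:2 ratio, n(H2C2O4) in each aliquot = 1/2 × 4.045 × 10^-3 = 2.022 × 10^-3 mol
n(H2C2O4) in the whole flask = 2.022 × 10^-3 × 200.0/50.00 = 8.090 × 10^-3 mol
mass of H2C2O4 = 8.090 × 10^-3 × 90.03 = 0.7283 g

0.7283 g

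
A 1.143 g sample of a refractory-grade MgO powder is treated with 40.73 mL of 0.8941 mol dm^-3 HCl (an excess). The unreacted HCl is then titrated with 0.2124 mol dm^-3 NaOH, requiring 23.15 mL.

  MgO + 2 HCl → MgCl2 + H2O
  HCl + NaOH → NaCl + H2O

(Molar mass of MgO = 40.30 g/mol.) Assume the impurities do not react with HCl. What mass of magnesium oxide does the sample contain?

0.6347 g

n(HCl) added = 0.04073 × 0.8941 = 0.03642 mol
n(NaOH) used in back-titration = 0.02315 × 0.2124 = 4.917 × 10^-3 mol
n(HCl) left over = 4.917 × 10^-3 mol (1:1 ratio)
n(HCl) consumed by analyte = 0.03642 − 4.917 × 10^-3 = 0.03150 mol
From the 1:2 ratio, n(MgO) = 1/2 × 0.03150 = 0.01575 mol
mass of MgO = 0.01575 × 40.30 = 0.6347 g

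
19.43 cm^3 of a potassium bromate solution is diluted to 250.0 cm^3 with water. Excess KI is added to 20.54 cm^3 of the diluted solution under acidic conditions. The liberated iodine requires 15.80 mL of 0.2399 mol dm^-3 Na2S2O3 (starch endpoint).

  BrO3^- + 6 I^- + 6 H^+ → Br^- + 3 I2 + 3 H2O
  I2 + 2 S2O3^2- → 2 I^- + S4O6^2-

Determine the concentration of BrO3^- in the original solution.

0.3957 mol/L

n(S2O3^2-) = 0.01580 × 0.2399 = 3.790 × 10^-3 mol
n(I2) = n(S2O3^2-)/2 = 1.895 × 10^-3 mol
From the 1:3 ratio, n(BrO3^-) in the aliquot = 1/3 × 1.895 × 10^-3 = 6.317 × 10^-4 mol
[BrO3^-]_dilute = 6.317 × 10^-4 / 0.02054 = 0.03076 mol/L
[BrO3^-]_original = 0.03076 × 250.0/19.43 = 0.3957 mol/L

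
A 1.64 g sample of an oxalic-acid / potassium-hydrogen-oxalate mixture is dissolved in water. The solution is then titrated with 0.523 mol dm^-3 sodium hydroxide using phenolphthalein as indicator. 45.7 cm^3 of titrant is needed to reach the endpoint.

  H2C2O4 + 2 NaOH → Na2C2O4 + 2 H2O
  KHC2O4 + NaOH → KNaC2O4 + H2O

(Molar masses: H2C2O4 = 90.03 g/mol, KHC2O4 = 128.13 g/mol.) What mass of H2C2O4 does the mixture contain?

0.770 g

n(NaOH) = 0.0457 × 0.523 = 0.0239 mol
Let x = n(H2C2O4), y = n(KHC2O4).
Titrant: 2x + 1y = 0.0239;  mass: 90.03x + 128.13y = 1.64
Solving, x = 8.56 × 10^-3 mol, y = 6.79 × 10^-3 mol
mass of H2C2O4 = 8.56 × 10^-3 × 90.03 = 0.770 g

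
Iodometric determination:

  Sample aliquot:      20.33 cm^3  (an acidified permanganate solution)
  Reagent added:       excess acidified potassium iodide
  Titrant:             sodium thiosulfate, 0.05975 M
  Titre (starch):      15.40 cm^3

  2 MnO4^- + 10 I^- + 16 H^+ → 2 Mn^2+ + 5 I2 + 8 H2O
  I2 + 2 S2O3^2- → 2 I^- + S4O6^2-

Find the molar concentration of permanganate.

0.009052 M

n(S2O3^2-) = 0.01540 × 0.05975 = 9.201 × 10^-4 mol
n(I2) = n(S2O3^2-)/2 = 4.601 × 10^-4 mol
From the 2:5 ratio, n(MnO4^-) in the aliquot = 2/5 × 4.601 × 10^-4 = 1.840 × 10^-4 mol
[MnO4^-] = 1.840 × 10^-4 / 0.02033 = 0.009052 mol/L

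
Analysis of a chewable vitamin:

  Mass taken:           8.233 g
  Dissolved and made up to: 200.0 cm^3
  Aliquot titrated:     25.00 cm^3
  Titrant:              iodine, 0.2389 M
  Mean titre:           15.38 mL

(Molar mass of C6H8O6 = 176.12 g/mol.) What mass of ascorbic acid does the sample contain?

5.177 g

C6H8O6 + I2 → C6H6O6 + 2 HI
n(I2) per titration = 0.01538 × 0.2389 = 3.674 × 10^-3 mol
n(C6H8O6) in each aliquot = 3.674 × 10^-3 mol (1:1 ratio)
n(C6H8O6) in the whole flask = 3.674 × 10^-3 × 200.0/25.00 = 0.02939 mol
mass of C6H8O6 = 0.02939 × 176.12 = 5.177 g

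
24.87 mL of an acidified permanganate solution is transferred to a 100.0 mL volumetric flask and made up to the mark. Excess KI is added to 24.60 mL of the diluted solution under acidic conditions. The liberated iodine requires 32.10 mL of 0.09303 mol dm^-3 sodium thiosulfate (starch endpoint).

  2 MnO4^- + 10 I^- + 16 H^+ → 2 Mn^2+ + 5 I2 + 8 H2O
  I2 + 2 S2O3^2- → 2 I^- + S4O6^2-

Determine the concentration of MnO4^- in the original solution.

n(S2O3^2-) = 0.03210 × 0.09303 = 2.986 × 10^-3 mol
n(I2) = n(S2O3^2-)/2 = 1.493 × 10^-3 mol
From the 2:5 ratio, n(MnO4^-) in the aliquot = 2/5 × 1.493 × 10^-3 = 5.973 × 10^-4 mol
[MnO4^-]_dilute = 5.973 × 10^-4 / 0.02460 = 0.02428 mol/L
[MnO4^-]_original = 0.02428 × 100.0/24.87 = 0.09762 mol/L

0.09762 mol/L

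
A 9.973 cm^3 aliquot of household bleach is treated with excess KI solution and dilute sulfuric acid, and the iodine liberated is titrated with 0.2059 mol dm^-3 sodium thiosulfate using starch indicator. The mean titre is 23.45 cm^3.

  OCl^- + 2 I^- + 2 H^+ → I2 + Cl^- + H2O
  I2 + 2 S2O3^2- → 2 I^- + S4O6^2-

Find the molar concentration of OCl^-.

n(S2O3^2-) = 0.02345 × 0.2059 = 4.828 × 10^-3 mol
n(I2) = n(S2O3^2-)/2 = 2.414 × 10^-3 mol
n(OCl^-) in the aliquot = 2.414 × 10^-3 mol (1:1 ratio)
[OCl^-] = 2.414 × 10^-3 / 0.009973 = 0.2421 mol/L

0.2421 mol/L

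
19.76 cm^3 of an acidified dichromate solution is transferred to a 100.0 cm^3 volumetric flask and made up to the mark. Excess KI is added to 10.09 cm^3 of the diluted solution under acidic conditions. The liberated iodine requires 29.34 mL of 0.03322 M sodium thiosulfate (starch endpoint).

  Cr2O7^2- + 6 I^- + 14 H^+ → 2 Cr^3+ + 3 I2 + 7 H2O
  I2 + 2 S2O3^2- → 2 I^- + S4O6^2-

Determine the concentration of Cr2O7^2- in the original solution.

0.08148 M

n(S2O3^2-) = 0.02934 × 0.03322 = 9.747 × 10^-4 mol
n(I2) = n(S2O3^2-)/2 = 4.873 × 10^-4 mol
From the 1:3 ratio, n(Cr2O7^2-) in the aliquot = 1/3 × 4.873 × 10^-4 = 1.624 × 10^-4 mol
[Cr2O7^2-]_dilute = 1.624 × 10^-4 / 0.01009 = 0.01610 mol/L
[Cr2O7^2-]_original = 0.01610 × 100.0/19.76 = 0.08148 mol/L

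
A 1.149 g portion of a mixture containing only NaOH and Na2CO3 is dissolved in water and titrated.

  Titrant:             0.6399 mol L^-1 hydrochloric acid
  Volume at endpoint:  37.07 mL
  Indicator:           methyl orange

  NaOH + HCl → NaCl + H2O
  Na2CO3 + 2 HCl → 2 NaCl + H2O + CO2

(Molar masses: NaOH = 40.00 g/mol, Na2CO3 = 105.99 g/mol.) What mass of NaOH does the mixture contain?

0.3327 g

n(HCl) = 0.03707 × 0.6399 = 0.02372 mol
Let x = n(NaOH), y = n(Na2CO3).
Titrant: 1x + 2y = 0.02372;  mass: 40.00x + 105.99y = 1.149
Solving, x = 8.319 × 10^-3 mol, y = 7.701 × 10^-3 mol
mass of NaOH = 8.319 × 10^-3 × 40.00 = 0.3327 g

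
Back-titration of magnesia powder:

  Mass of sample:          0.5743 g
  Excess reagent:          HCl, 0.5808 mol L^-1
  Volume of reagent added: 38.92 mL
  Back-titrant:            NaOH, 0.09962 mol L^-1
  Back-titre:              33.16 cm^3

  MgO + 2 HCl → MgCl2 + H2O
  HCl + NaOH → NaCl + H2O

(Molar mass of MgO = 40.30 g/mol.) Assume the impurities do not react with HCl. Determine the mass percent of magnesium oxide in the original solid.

67.72 %

n(HCl) added = 0.03892 × 0.5808 = 0.02260 mol
n(NaOH) used in back-titration = 0.03316 × 0.09962 = 3.303 × 10^-3 mol
n(HCl) left over = 3.303 × 10^-3 mol (1:1 ratio)
n(HCl) consumed by analyte = 0.02260 − 3.303 × 10^-3 = 0.01930 mol
From the 1:2 ratio, n(MgO) = 1/2 × 0.01930 = 9.651 × 10^-3 mol
mass of MgO = 9.651 × 10^-3 × 40.30 = 0.3889 g
% MgO = 0.3889 / 0.5743 × 100 = 67.72 %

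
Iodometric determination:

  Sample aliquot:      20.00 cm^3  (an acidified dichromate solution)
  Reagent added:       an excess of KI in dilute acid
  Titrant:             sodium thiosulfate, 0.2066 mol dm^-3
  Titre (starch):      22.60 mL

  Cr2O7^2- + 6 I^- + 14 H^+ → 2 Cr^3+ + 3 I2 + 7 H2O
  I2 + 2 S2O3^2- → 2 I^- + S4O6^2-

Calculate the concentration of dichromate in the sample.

n(S2O3^2-) = 0.02260 × 0.2066 = 4.669 × 10^-3 mol
n(I2) = n(S2O3^2-)/2 = 2.335 × 10^-3 mol
From the 1:3 ratio, n(Cr2O7^2-) in the aliquot = 1/3 × 2.335 × 10^-3 = 7.782 × 10^-4 mol
[Cr2O7^2-] = 7.782 × 10^-4 / 0.02000 = 0.03891 mol/L

0.03891 mol/L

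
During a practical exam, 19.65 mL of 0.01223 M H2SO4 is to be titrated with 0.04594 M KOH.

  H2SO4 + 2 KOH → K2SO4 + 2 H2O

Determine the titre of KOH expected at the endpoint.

n(H2SO4) = 0.01965 L × 0.01223 mol/L = 2.403 × 10^-4 mol
From the 2:1 stoichiometry, n(KOH) = 2/1 × 2.403 × 10^-4 = 4.806 × 10^-4 mol
V(KOH) = 4.806 × 10^-4 mol / 0.04594 mol/L = 0.01046 L = 10.46 mL

10.46 mL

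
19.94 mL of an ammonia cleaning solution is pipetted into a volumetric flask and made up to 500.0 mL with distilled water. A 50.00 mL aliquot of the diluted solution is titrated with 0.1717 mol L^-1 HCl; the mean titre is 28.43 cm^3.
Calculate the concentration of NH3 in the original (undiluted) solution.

2.448 mol/L

NH3 + HCl → NH4Cl
n(HCl) = 0.02843 × 0.1717 = 4.881 × 10^-3 mol
n(NH3) in the aliquot = 4.881 × 10^-3 mol (1:1 ratio)
[NH3]_dilute = 4.881 × 10^-3 / 0.05000 = 0.09763 mol/L
Dilution factor = 500.0 / 19.94 = 25.08
[NH3]_stock = 0.09763 × 25.08 = 2.448 mol/L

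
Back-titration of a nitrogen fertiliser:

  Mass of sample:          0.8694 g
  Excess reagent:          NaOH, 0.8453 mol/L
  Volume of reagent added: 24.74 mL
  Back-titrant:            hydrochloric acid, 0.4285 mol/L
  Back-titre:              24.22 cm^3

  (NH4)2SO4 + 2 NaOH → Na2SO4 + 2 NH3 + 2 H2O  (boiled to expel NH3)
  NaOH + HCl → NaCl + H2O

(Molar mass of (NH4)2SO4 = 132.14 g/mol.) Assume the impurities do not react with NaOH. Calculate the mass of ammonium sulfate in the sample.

n(NaOH) added = 0.02474 × 0.8453 = 0.02091 mol
n(HCl) used in back-titration = 0.02422 × 0.4285 = 0.01038 mol
n(NaOH) left over = 0.01038 mol (1:1 ratio)
n(NaOH) consumed by analyte = 0.02091 − 0.01038 = 0.01053 mol
From the 1:2 ratio, n((NH4)2SO4) = 1/2 × 0.01053 = 5.267 × 10^-3 mol
mass of (NH4)2SO4 = 5.267 × 10^-3 × 132.14 = 0.6960 g

0.6960 g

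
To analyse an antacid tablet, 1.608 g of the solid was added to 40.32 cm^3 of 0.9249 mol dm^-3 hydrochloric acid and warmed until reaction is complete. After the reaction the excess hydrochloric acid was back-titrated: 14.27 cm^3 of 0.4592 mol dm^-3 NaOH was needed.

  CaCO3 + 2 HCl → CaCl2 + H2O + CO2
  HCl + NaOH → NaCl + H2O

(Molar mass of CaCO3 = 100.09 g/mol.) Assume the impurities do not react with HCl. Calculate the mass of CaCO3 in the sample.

1.538 g

n(HCl) added = 0.04032 × 0.9249 = 0.03729 mol
n(NaOH) used in back-titration = 0.01427 × 0.4592 = 6.553 × 10^-3 mol
n(HCl) left over = 6.553 × 10^-3 mol (1:1 ratio)
n(HCl) consumed by analyte = 0.03729 − 6.553 × 10^-3 = 0.03074 mol
From the 1:2 ratio, n(CaCO3) = 1/2 × 0.03074 = 0.01537 mol
mass of CaCO3 = 0.01537 × 100.09 = 1.538 g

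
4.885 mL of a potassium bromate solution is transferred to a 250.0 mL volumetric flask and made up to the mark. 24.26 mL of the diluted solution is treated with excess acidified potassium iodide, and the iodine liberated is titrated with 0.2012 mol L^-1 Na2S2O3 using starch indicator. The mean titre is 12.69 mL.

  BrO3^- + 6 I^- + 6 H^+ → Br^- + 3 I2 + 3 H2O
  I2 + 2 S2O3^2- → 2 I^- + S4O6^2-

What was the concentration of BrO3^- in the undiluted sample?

0.8977 mol/L

n(S2O3^2-) = 0.01269 × 0.2012 = 2.553 × 10^-3 mol
n(I2) = n(S2O3^2-)/2 = 1.277 × 10^-3 mol
From the 1:3 ratio, n(BrO3^-) in the aliquot = 1/3 × 1.277 × 10^-3 = 4.255 × 10^-4 mol
[BrO3^-]_dilute = 4.255 × 10^-4 / 0.02426 = 0.01754 mol/L
[BrO3^-]_original = 0.01754 × 250.0/4.885 = 0.8977 mol/L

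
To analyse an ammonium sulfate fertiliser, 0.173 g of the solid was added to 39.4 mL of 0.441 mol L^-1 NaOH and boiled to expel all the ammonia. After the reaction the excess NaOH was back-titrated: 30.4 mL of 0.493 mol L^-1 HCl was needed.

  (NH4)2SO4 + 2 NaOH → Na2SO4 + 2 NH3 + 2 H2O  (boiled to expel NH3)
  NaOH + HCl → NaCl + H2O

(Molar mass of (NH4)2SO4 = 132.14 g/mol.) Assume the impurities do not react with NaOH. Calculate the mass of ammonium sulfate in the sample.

n(NaOH) added = 0.0394 × 0.441 = 0.0174 mol
n(HCl) used in back-titration = 0.0304 × 0.493 = 0.0150 mol
n(NaOH) left over = 0.0150 mol (1:1 ratio)
n(NaOH) consumed by analyte = 0.0174 − 0.0150 = 2.39 × 10^-3 mol
From the 1:2 ratio, n((NH4)2SO4) = 1/2 × 2.39 × 10^-3 = 1.19 × 10^-3 mol
mass of (NH4)2SO4 = 1.19 × 10^-3 × 132.14 = 0.158 g

0.158 g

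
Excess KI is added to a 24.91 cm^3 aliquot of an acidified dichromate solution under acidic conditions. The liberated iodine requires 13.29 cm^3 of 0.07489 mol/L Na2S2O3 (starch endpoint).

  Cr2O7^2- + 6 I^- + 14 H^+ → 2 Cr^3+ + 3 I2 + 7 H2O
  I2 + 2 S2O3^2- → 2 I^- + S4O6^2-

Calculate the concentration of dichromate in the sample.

0.006659 mol/L

n(S2O3^2-) = 0.01329 × 0.07489 = 9.953 × 10^-4 mol
n(I2) = n(S2O3^2-)/2 = 4.976 × 10^-4 mol
From the 1:3 ratio, n(Cr2O7^2-) in the aliquot = 1/3 × 4.976 × 10^-4 = 1.659 × 10^-4 mol
[Cr2O7^2-] = 1.659 × 10^-4 / 0.02491 = 0.006659 mol/L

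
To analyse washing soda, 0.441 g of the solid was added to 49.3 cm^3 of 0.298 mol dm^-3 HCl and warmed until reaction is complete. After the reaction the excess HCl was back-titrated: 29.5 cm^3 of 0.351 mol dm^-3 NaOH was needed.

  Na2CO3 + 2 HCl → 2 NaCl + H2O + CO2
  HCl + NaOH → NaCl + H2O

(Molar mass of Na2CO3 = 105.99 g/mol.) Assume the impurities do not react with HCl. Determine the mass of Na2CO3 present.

n(HCl) added = 0.0493 × 0.298 = 0.0147 mol
n(NaOH) used in back-titration = 0.0295 × 0.351 = 0.0104 mol
n(HCl) left over = 0.0104 mol (1:1 ratio)
n(HCl) consumed by analyte = 0.0147 − 0.0104 = 4.34 × 10^-3 mol
From the 1:2 ratio, n(Na2CO3) = 1/2 × 4.34 × 10^-3 = 2.17 × 10^-3 mol
mass of Na2CO3 = 2.17 × 10^-3 × 105.99 = 0.230 g

0.230 g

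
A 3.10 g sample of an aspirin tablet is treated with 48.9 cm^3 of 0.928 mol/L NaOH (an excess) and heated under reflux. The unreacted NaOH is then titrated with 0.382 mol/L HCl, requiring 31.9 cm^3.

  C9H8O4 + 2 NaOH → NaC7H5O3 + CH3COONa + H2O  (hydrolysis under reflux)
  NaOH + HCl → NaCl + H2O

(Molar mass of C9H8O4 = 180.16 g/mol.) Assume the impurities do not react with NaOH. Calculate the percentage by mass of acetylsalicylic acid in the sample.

96.5 %

n(NaOH) added = 0.0489 × 0.928 = 0.0454 mol
n(HCl) used in back-titration = 0.0319 × 0.382 = 0.0122 mol
n(NaOH) left over = 0.0122 mol (1:1 ratio)
n(NaOH) consumed by analyte = 0.0454 − 0.0122 = 0.0332 mol
From the 1:2 ratio, n(C9H8O4) = 1/2 × 0.0332 = 0.0166 mol
mass of C9H8O4 = 0.0166 × 180.16 = 2.99 g
% C9H8O4 = 2.99 / 3.10 × 100 = 96.5 %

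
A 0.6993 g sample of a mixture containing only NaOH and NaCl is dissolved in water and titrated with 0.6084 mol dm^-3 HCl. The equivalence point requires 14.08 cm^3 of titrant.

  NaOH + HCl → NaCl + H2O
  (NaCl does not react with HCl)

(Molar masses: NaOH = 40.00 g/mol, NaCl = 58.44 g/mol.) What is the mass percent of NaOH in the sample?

n(HCl) = 0.01408 × 0.6084 = 8.566 × 10^-3 mol
Let x = n(NaOH), y = n(NaCl).
Titrant: 1x = 8.566 × 10^-3;  mass: 40.00x + 58.44y = 0.6993
Solving, x = 8.566 × 10^-3 mol, y = 6.103 × 10^-3 mol
mass of NaOH = 8.566 × 10^-3 × 40.00 = 0.3427 g
% NaOH = 0.3427 / 0.6993 × 100 = 49.00 %

49.00 %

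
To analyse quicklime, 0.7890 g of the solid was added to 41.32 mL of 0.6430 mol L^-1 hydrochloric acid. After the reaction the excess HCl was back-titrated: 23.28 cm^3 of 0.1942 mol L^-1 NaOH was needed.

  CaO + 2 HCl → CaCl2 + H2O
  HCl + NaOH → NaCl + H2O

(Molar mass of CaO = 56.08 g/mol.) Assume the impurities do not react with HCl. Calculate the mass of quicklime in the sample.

0.6182 g

n(HCl) added = 0.04132 × 0.6430 = 0.02657 mol
n(NaOH) used in back-titration = 0.02328 × 0.1942 = 4.521 × 10^-3 mol
n(HCl) left over = 4.521 × 10^-3 mol (1:1 ratio)
n(HCl) consumed by analyte = 0.02657 − 4.521 × 10^-3 = 0.02205 mol
From the 1:2 ratio, n(CaO) = 1/2 × 0.02205 = 0.01102 mol
mass of CaO = 0.01102 × 56.08 = 0.6182 g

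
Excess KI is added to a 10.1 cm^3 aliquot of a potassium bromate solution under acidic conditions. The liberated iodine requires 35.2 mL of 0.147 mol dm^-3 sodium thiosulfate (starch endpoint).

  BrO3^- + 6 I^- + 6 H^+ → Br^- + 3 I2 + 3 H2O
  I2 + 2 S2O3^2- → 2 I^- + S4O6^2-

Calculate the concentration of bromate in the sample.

0.0854 mol/L

n(S2O3^2-) = 0.0352 × 0.147 = 5.17 × 10^-3 mol
n(I2) = n(S2O3^2-)/2 = 2.59 × 10^-3 mol
From the 1:3 ratio, n(BrO3^-) in the aliquot = 1/3 × 2.59 × 10^-3 = 8.62 × 10^-4 mol
[BrO3^-] = 8.62 × 10^-4 / 0.0101 = 0.0854 mol/L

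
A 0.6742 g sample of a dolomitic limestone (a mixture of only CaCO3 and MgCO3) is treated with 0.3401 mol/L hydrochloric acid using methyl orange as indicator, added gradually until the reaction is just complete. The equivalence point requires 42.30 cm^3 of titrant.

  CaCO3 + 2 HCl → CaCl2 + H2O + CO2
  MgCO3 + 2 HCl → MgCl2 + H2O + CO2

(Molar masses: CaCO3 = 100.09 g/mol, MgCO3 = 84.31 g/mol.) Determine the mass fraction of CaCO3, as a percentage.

63.74 %

n(HCl) = 0.04230 × 0.3401 = 0.01439 mol
Let x = n(CaCO3), y = n(MgCO3).
Titrant: 2x + 2y = 0.01439;  mass: 100.09x + 84.31y = 0.6742
Solving, x = 4.293 × 10^-3 mol, y = 2.900 × 10^-3 mol
mass of CaCO3 = 4.293 × 10^-3 × 100.09 = 0.4297 g
% CaCO3 = 0.4297 / 0.6742 × 100 = 63.74 %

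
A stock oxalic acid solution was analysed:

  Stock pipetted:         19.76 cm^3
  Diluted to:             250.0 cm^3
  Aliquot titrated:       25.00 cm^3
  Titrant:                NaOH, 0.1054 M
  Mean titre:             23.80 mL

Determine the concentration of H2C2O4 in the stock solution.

0.6347 M

H2C2O4 + 2 NaOH → Na2C2O4 + 2 H2O
n(NaOH) = 0.02380 × 0.1054 = 2.509 × 10^-3 mol
From the 1:2 ratio, n(H2C2O4) in the aliquot = 1/2 × 2.509 × 10^-3 = 1.254 × 10^-3 mol
[H2C2O4]_dilute = 1.254 × 10^-3 / 0.02500 = 0.05017 mol/L
Dilution factor = 250.0 / 19.76 = 12.65
[H2C2O4]_stock = 0.05017 × 12.65 = 0.6347 mol/L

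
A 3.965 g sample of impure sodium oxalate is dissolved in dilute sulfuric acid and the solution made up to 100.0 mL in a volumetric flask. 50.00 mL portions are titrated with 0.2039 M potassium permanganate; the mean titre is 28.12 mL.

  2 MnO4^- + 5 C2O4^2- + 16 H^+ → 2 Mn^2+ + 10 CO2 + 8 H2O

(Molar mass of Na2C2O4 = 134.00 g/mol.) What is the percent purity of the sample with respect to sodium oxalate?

n(KMnO4) per titration = 0.02812 × 0.2039 = 5.734 × 10^-3 mol
From the 5:2 ratio, n(Na2C2O4) in each aliquot = 5/2 × 5.734 × 10^-3 = 0.01433 mol
n(Na2C2O4) in the whole flask = 0.01433 × 100.0/50.00 = 0.02867 mol
mass of Na2C2O4 = 0.02867 × 134.00 = 3.842 g
% Na2C2O4 = 3.842 / 3.965 × 100 = 96.89 %

96.89 %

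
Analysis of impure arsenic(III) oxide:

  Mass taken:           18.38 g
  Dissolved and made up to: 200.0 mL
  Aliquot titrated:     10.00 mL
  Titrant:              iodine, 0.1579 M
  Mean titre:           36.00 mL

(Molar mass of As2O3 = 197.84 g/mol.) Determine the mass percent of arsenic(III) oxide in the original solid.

61.19 %

As2O3 + 2 I2 + 2 H2O → As2O5 + 4 HI
n(I2) per titration = 0.03600 × 0.1579 = 5.684 × 10^-3 mol
From the 1:2 ratio, n(As2O3) in each aliquot = 1/2 × 5.684 × 10^-3 = 2.842 × 10^-3 mol
n(As2O3) in the whole flask = 2.842 × 10^-3 × 200.0/10.00 = 0.05684 mol
mass of As2O3 = 0.05684 × 197.84 = 11.25 g
% As2O3 = 11.25 / 18.38 × 100 = 61.19 %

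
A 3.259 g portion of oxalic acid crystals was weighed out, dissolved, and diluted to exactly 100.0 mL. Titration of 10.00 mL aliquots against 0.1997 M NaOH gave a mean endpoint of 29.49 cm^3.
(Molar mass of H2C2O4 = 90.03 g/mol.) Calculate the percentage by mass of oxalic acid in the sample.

81.34 %

H2C2O4 + 2 NaOH → Na2C2O4 + 2 H2O
n(NaOH) per titration = 0.02949 × 0.1997 = 5.889 × 10^-3 mol
From the 1:2 ratio, n(H2C2O4) in each aliquot = 1/2 × 5.889 × 10^-3 = 2.945 × 10^-3 mol
n(H2C2O4) in the whole flask = 2.945 × 10^-3 × 100.0/10.00 = 0.02945 mol
mass of H2C2O4 = 0.02945 × 90.03 = 2.651 g
% H2C2O4 = 2.651 / 3.259 × 100 = 81.34 %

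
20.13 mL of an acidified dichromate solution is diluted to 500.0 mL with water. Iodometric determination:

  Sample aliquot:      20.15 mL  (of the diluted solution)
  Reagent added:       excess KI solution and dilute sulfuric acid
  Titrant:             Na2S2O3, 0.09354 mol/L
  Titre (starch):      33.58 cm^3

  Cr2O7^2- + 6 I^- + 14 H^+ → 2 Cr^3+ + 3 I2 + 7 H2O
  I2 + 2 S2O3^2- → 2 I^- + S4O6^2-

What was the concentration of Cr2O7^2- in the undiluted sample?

n(S2O3^2-) = 0.03358 × 0.09354 = 3.141 × 10^-3 mol
n(I2) = n(S2O3^2-)/2 = 1.571 × 10^-3 mol
From the 1:3 ratio, n(Cr2O7^2-) in the aliquot = 1/3 × 1.571 × 10^-3 = 5.235 × 10^-4 mol
[Cr2O7^2-]_dilute = 5.235 × 10^-4 / 0.02015 = 0.02598 mol/L
[Cr2O7^2-]_original = 0.02598 × 500.0/20.13 = 0.6453 mol/L

0.6453 mol/L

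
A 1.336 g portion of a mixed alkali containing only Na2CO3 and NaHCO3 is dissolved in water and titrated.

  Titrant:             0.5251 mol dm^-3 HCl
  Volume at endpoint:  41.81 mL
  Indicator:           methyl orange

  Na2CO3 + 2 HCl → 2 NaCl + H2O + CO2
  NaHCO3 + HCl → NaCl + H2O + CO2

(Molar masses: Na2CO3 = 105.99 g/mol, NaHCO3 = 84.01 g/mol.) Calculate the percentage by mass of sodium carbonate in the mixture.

n(HCl) = 0.04181 × 0.5251 = 0.02195 mol
Let x = n(Na2CO3), y = n(NaHCO3).
Titrant: 2x + 1y = 0.02195;  mass: 105.99x + 84.01y = 1.336
Solving, x = 8.196 × 10^-3 mol, y = 5.563 × 10^-3 mol
mass of Na2CO3 = 8.196 × 10^-3 × 105.99 = 0.8687 g
% Na2CO3 = 0.8687 / 1.336 × 100 = 65.02 %

65.02 %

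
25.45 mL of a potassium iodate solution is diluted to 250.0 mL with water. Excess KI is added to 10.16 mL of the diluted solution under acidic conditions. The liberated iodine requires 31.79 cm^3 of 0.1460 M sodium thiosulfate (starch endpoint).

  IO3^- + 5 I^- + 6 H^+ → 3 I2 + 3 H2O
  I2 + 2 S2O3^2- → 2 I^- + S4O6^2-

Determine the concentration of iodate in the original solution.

n(S2O3^2-) = 0.03179 × 0.1460 = 4.641 × 10^-3 mol
n(I2) = n(S2O3^2-)/2 = 2.321 × 10^-3 mol
From the 1:3 ratio, n(IO3^-) in the aliquot = 1/3 × 2.321 × 10^-3 = 7.736 × 10^-4 mol
[IO3^-]_dilute = 7.736 × 10^-4 / 0.01016 = 0.07614 mol/L
[IO3^-]_original = 0.07614 × 250.0/25.45 = 0.7479 mol/L

0.7479 M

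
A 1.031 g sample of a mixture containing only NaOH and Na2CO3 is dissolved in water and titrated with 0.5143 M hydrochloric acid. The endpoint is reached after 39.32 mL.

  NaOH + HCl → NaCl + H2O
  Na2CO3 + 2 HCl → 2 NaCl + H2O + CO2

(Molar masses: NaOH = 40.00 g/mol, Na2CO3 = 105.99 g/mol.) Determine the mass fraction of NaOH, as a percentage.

n(HCl) = 0.03932 × 0.5143 = 0.02022 mol
Let x = n(NaOH), y = n(Na2CO3).
Titrant: 1x + 2y = 0.02022;  mass: 40.00x + 105.99y = 1.031
Solving, x = 3.130 × 10^-3 mol, y = 8.546 × 10^-3 mol
mass of NaOH = 3.130 × 10^-3 × 40.00 = 0.1252 g
% NaOH = 0.1252 / 1.031 × 100 = 12.15 %

12.15 %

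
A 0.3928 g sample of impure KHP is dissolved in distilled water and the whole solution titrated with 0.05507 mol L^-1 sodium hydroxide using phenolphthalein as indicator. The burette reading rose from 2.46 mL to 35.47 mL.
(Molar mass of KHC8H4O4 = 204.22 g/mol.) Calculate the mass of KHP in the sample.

0.3712 g

KHC8H4O4 + NaOH → KNaC8H4O4 + H2O
n(NaOH) = 0.03301 L × 0.05507 mol/L = 1.818 × 10^-3 mol
n(KHC8H4O4) = 1.818 × 10^-3 mol (1:1 ratio)
mass of KHC8H4O4 = 1.818 × 10^-3 × 204.22 g/mol = 0.3712 g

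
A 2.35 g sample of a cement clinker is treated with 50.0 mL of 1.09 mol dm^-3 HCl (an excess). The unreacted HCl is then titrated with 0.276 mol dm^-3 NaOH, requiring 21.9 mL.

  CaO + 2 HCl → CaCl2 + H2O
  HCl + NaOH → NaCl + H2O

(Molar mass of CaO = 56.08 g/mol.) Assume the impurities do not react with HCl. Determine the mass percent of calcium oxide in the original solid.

n(HCl) added = 0.0500 × 1.09 = 0.0545 mol
n(NaOH) used in back-titration = 0.0219 × 0.276 = 6.04 × 10^-3 mol
n(HCl) left over = 6.04 × 10^-3 mol (1:1 ratio)
n(HCl) consumed by analyte = 0.0545 − 6.04 × 10^-3 = 0.0485 mol
From the 1:2 ratio, n(CaO) = 1/2 × 0.0485 = 0.0242 mol
mass of CaO = 0.0242 × 56.08 = 1.36 g
% CaO = 1.36 / 2.35 × 100 = 57.8 %

57.8 %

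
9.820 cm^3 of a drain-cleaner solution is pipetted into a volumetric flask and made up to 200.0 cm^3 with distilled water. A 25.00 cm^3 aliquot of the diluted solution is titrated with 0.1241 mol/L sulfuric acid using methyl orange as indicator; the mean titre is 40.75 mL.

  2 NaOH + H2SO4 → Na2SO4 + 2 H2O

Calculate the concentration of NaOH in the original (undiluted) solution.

n(H2SO4) = 0.04075 × 0.1241 = 5.057 × 10^-3 mol
From the 2:1 ratio, n(NaOH) in the aliquot = 2/1 × 5.057 × 10^-3 = 0.01011 mol
[NaOH]_dilute = 0.01011 / 0.02500 = 0.4046 mol/L
Dilution factor = 200.0 / 9.820 = 20.37
[NaOH]_stock = 0.4046 × 20.37 = 8.240 mol/L

8.240 mol/L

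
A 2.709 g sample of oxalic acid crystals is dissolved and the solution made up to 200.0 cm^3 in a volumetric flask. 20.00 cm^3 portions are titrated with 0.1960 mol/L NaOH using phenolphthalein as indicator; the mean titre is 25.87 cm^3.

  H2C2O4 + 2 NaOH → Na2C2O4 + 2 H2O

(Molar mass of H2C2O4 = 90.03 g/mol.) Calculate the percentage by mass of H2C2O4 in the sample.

n(NaOH) per titration = 0.02587 × 0.1960 = 5.071 × 10^-3 mol
From the 1:2 ratio, n(H2C2O4) in each aliquot = 1/2 × 5.071 × 10^-3 = 2.535 × 10^-3 mol
n(H2C2O4) in the whole flask = 2.535 × 10^-3 × 200.0/20.00 = 0.02535 mol
mass of H2C2O4 = 0.02535 × 90.03 = 2.282 g
% H2C2O4 = 2.282 / 2.709 × 100 = 84.26 %

84.26 %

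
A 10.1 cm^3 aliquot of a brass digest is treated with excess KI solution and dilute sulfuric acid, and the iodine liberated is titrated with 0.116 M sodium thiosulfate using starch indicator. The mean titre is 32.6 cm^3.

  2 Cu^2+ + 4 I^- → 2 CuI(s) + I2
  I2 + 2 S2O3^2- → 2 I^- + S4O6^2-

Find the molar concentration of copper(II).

0.374 M

n(S2O3^2-) = 0.0326 × 0.116 = 3.78 × 10^-3 mol
n(I2) = n(S2O3^2-)/2 = 1.89 × 10^-3 mol
From the 2:1 ratio, n(Cu2+) in the aliquot = 2/1 × 1.89 × 10^-3 = 3.78 × 10^-3 mol
[Cu2+] = 3.78 × 10^-3 / 0.0101 = 0.374 mol/L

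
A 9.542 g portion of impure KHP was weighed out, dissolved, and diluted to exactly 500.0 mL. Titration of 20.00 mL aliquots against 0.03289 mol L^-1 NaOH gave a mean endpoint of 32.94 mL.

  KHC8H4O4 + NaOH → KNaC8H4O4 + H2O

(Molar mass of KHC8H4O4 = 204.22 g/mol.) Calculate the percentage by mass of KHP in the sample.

n(NaOH) per titration = 0.03294 × 0.03289 = 1.083 × 10^-3 mol
n(KHC8H4O4) in each aliquot = 1.083 × 10^-3 mol (1:1 ratio)
n(KHC8H4O4) in the whole flask = 1.083 × 10^-3 × 500.0/20.00 = 0.02708 mol
mass of KHC8H4O4 = 0.02708 × 204.22 = 5.531 g
% KHC8H4O4 = 5.531 / 9.542 × 100 = 57.97 %

57.97 %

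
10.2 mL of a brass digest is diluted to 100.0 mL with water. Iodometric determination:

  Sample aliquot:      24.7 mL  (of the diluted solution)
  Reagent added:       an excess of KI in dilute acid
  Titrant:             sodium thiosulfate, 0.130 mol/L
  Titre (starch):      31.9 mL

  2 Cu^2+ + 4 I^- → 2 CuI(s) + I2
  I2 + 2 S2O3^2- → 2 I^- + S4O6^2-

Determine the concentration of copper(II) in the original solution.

1.65 mol/L

n(S2O3^2-) = 0.0319 × 0.130 = 4.15 × 10^-3 mol
n(I2) = n(S2O3^2-)/2 = 2.07 × 10^-3 mol
From the 2:1 ratio, n(Cu2+) in the aliquot = 2/1 × 2.07 × 10^-3 = 4.15 × 10^-3 mol
[Cu2+]_dilute = 4.15 × 10^-3 / 0.0247 = 0.168 mol/L
[Cu2+]_original = 0.168 × 100.0/10.2 = 1.65 mol/L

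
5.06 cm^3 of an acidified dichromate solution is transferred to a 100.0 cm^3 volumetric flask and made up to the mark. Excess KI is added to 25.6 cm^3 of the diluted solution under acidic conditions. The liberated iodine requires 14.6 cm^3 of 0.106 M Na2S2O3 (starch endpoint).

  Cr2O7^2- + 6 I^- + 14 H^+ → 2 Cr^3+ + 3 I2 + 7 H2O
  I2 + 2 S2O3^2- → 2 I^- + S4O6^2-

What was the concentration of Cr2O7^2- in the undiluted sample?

0.199 M

n(S2O3^2-) = 0.0146 × 0.106 = 1.55 × 10^-3 mol
n(I2) = n(S2O3^2-)/2 = 7.74 × 10^-4 mol
From the 1:3 ratio, n(Cr2O7^2-) in the aliquot = 1/3 × 7.74 × 10^-4 = 2.58 × 10^-4 mol
[Cr2O7^2-]_dilute = 2.58 × 10^-4 / 0.0256 = 0.0101 mol/L
[Cr2O7^2-]_original = 0.0101 × 100.0/5.06 = 0.199 mol/L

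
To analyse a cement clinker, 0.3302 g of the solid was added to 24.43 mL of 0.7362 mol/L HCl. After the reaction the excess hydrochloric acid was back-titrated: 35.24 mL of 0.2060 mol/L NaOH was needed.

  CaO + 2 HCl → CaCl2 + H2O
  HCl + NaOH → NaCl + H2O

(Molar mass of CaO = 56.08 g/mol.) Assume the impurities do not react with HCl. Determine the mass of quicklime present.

n(HCl) added = 0.02443 × 0.7362 = 0.01799 mol
n(NaOH) used in back-titration = 0.03524 × 0.2060 = 7.259 × 10^-3 mol
n(HCl) left over = 7.259 × 10^-3 mol (1:1 ratio)
n(HCl) consumed by analyte = 0.01799 − 7.259 × 10^-3 = 0.01073 mol
From the 1:2 ratio, n(CaO) = 1/2 × 0.01073 = 5.363 × 10^-3 mol
mass of CaO = 5.363 × 10^-3 × 56.08 = 0.3008 g

0.3008 g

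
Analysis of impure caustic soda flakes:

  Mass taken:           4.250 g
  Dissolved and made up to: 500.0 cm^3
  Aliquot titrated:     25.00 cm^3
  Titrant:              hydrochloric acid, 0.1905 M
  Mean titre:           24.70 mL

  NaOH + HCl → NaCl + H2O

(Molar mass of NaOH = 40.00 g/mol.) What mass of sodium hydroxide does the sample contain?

n(HCl) per titration = 0.02470 × 0.1905 = 4.705 × 10^-3 mol
n(NaOH) in each aliquot = 4.705 × 10^-3 mol (1:1 ratio)
n(NaOH) in the whole flask = 4.705 × 10^-3 × 500.0/25.00 = 0.09411 mol
mass of NaOH = 0.09411 × 40.00 = 3.764 g

3.764 g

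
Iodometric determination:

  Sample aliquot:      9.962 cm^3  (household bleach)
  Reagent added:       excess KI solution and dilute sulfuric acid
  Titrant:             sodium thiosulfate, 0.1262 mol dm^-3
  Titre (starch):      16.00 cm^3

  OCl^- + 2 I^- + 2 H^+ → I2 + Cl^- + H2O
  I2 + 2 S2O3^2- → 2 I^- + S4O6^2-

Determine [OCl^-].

n(S2O3^2-) = 0.01600 × 0.1262 = 2.019 × 10^-3 mol
n(I2) = n(S2O3^2-)/2 = 1.010 × 10^-3 mol
n(OCl^-) in the aliquot = 1.010 × 10^-3 mol (1:1 ratio)
[OCl^-] = 1.010 × 10^-3 / 0.009962 = 0.1013 mol/L

0.1013 mol/L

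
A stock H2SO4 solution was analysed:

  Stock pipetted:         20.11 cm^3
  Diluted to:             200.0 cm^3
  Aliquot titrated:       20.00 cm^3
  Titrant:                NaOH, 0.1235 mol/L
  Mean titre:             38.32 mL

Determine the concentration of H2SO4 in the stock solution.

H2SO4 + 2 NaOH → Na2SO4 + 2 H2O
n(NaOH) = 0.03832 × 0.1235 = 4.733 × 10^-3 mol
From the 1:2 ratio, n(H2SO4) in the aliquot = 1/2 × 4.733 × 10^-3 = 2.366 × 10^-3 mol
[H2SO4]_dilute = 2.366 × 10^-3 / 0.02000 = 0.1183 mol/L
Dilution factor = 200.0 / 20.11 = 9.945
[H2SO4]_stock = 0.1183 × 9.945 = 1.177 mol/L

1.177 mol/L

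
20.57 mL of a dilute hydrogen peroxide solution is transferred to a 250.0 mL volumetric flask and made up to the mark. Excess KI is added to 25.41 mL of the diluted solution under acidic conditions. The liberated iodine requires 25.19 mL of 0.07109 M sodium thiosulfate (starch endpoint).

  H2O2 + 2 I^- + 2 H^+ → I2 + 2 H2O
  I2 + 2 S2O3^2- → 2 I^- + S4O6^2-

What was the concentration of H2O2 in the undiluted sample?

0.4283 M

n(S2O3^2-) = 0.02519 × 0.07109 = 1.791 × 10^-3 mol
n(I2) = n(S2O3^2-)/2 = 8.954 × 10^-4 mol
n(H2O2) in the aliquot = 8.954 × 10^-4 mol (1:1 ratio)
[H2O2]_dilute = 8.954 × 10^-4 / 0.02541 = 0.03524 mol/L
[H2O2]_original = 0.03524 × 250.0/20.57 = 0.4283 mol/L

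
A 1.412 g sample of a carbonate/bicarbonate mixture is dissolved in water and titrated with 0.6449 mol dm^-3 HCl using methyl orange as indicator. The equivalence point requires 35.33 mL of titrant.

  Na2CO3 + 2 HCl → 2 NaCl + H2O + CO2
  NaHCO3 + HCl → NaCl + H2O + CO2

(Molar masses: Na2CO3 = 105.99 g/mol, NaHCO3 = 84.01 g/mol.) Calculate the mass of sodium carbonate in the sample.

0.8580 g

n(HCl) = 0.03533 × 0.6449 = 0.02278 mol
Let x = n(Na2CO3), y = n(NaHCO3).
Titrant: 2x + 1y = 0.02278;  mass: 105.99x + 84.01y = 1.412
Solving, x = 8.095 × 10^-3 mol, y = 6.595 × 10^-3 mol
mass of Na2CO3 = 8.095 × 10^-3 × 105.99 = 0.8580 g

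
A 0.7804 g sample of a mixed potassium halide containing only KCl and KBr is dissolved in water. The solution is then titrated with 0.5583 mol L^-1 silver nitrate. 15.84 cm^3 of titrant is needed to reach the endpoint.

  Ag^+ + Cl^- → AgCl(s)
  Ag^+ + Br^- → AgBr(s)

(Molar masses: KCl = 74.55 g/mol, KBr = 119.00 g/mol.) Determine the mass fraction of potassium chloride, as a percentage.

n(AgNO3) = 0.01584 × 0.5583 = 8.843 × 10^-3 mol
Let x = n(KCl), y = n(KBr).
Titrant: 1x + 1y = 8.843 × 10^-3;  mass: 74.55x + 119.00y = 0.7804
Solving, x = 6.119 × 10^-3 mol, y = 2.725 × 10^-3 mol
mass of KCl = 6.119 × 10^-3 × 74.55 = 0.4561 g
% KCl = 0.4561 / 0.7804 × 100 = 58.45 %

58.45 %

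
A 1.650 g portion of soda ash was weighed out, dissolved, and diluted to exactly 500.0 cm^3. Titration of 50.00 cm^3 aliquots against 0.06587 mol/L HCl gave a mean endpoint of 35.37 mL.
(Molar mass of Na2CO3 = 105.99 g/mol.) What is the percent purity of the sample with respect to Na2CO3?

74.83 %

Na2CO3 + 2 HCl → 2 NaCl + H2O + CO2
n(HCl) per titration = 0.03537 × 0.06587 = 2.330 × 10^-3 mol
From the 1:2 ratio, n(Na2CO3) in each aliquot = 1/2 × 2.330 × 10^-3 = 1.165 × 10^-3 mol
n(Na2CO3) in the whole flask = 1.165 × 10^-3 × 500.0/50.00 = 0.01165 mol
mass of Na2CO3 = 0.01165 × 105.99 = 1.235 g
% Na2CO3 = 1.235 / 1.650 × 100 = 74.83 %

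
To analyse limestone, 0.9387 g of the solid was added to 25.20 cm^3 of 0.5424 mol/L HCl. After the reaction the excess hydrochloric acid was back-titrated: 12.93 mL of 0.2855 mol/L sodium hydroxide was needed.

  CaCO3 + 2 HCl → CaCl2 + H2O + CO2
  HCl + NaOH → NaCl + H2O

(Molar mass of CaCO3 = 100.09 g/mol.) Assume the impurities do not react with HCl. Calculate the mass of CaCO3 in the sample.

0.4993 g

n(HCl) added = 0.02520 × 0.5424 = 0.01367 mol
n(NaOH) used in back-titration = 0.01293 × 0.2855 = 3.692 × 10^-3 mol
n(HCl) left over = 3.692 × 10^-3 mol (1:1 ratio)
n(HCl) consumed by analyte = 0.01367 − 3.692 × 10^-3 = 9.977 × 10^-3 mol
From the 1:2 ratio, n(CaCO3) = 1/2 × 9.977 × 10^-3 = 4.988 × 10^-3 mol
mass of CaCO3 = 4.988 × 10^-3 × 100.09 = 0.4993 g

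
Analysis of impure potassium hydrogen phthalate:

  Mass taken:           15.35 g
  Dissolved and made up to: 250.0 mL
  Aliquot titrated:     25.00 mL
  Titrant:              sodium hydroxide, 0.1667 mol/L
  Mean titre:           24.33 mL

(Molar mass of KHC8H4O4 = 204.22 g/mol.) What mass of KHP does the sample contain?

8.283 g

KHC8H4O4 + NaOH → KNaC8H4O4 + H2O
n(NaOH) per titration = 0.02433 × 0.1667 = 4.056 × 10^-3 mol
n(KHC8H4O4) in each aliquot = 4.056 × 10^-3 mol (1:1 ratio)
n(KHC8H4O4) in the whole flask = 4.056 × 10^-3 × 250.0/25.00 = 0.04056 mol
mass of KHC8H4O4 = 0.04056 × 204.22 = 8.283 g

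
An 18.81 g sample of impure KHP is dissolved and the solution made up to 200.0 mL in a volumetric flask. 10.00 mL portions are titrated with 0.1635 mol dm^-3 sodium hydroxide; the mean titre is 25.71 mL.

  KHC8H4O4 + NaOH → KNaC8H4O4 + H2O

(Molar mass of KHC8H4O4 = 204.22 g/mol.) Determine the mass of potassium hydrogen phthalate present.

17.17 g

n(NaOH) per titration = 0.02571 × 0.1635 = 4.204 × 10^-3 mol
n(KHC8H4O4) in each aliquot = 4.204 × 10^-3 mol (1:1 ratio)
n(KHC8H4O4) in the whole flask = 4.204 × 10^-3 × 200.0/10.00 = 0.08407 mol
mass of KHC8H4O4 = 0.08407 × 204.22 = 17.17 g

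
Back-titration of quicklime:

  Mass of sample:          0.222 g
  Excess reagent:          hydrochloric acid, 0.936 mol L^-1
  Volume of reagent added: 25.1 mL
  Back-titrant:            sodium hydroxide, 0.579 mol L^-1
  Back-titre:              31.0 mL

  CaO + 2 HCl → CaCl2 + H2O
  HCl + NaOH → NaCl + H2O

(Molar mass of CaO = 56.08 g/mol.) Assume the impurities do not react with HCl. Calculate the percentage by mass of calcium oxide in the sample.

n(HCl) added = 0.0251 × 0.936 = 0.0235 mol
n(NaOH) used in back-titration = 0.0310 × 0.579 = 0.0179 mol
n(HCl) left over = 0.0179 mol (1:1 ratio)
n(HCl) consumed by analyte = 0.0235 − 0.0179 = 5.54 × 10^-3 mol
From the 1:2 ratio, n(CaO) = 1/2 × 5.54 × 10^-3 = 2.77 × 10^-3 mol
mass of CaO = 2.77 × 10^-3 × 56.08 = 0.155 g
% CaO = 0.155 / 0.222 × 100 = 70.0 %

70.0 %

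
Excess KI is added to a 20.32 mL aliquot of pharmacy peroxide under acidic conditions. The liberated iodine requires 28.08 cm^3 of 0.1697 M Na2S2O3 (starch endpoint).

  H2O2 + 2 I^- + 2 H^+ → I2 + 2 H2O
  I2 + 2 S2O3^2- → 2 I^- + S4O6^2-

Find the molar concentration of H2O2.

n(S2O3^2-) = 0.02808 × 0.1697 = 4.765 × 10^-3 mol
n(I2) = n(S2O3^2-)/2 = 2.383 × 10^-3 mol
n(H2O2) in the aliquot = 2.383 × 10^-3 mol (1:1 ratio)
[H2O2] = 2.383 × 10^-3 / 0.02032 = 0.1173 mol/L

0.1173 M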